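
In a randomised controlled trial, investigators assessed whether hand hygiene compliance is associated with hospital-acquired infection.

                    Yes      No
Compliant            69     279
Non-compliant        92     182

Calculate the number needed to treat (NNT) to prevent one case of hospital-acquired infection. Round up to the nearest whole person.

Risk in treated group = 69/348 = 0.19828; risk in control = 92/274 = 0.33577.
Absolute risk reduction = 0.33577 − 0.19828 = 0.13749
NNT = 1 / ARR = 1 / 0.13749 = 7.273 → round up → 8

8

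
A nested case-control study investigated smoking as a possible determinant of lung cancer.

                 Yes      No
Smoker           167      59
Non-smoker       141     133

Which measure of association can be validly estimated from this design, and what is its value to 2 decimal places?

2.67

Cells: a = 167, b = 59, c = 141, d = 133.
This is a nested case-control study: participants were sampled on outcome status, so risks in the source population cannot be estimated directly — relative risk is not valid here. The odds ratio is the appropriate measure.
OR = (a·d)/(b·c) = (167 × 133) / (59 × 141) = 22211 / 8319 = 2.66991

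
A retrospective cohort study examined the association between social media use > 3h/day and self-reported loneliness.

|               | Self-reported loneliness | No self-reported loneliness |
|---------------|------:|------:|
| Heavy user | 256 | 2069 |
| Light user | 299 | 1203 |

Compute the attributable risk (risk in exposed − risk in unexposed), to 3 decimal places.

Cells: a = 256, b = 2069, c = 299, d = 1203.
Risk in exposed = 256/2325 = 0.110108; risk in unexposed = 299/1502 = 0.199068.
Risk difference = 0.110108 − 0.199068 = -0.088960

-0.089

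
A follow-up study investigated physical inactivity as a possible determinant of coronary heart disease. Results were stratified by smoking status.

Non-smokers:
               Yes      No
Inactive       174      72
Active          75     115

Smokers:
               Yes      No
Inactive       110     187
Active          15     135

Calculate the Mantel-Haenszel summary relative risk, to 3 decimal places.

RR_MH = Σ(aᵢ·n₀ᵢ/nᵢ) / Σ(cᵢ·n₁ᵢ/nᵢ), with n₁ᵢ = aᵢ+bᵢ (exposed), n₀ᵢ = cᵢ+dᵢ (unexposed), nᵢ = n₁ᵢ+n₀ᵢ.
Stratum 1 (Non-smokers): n₁ = 246, n₀ = 190, n = 436; a·n₀/n = 174·190/436 = 75.8257; c·n₁/n = 75·246/436 = 42.3165
Stratum 2 (Smokers): n₁ = 297, n₀ = 150, n = 447; a·n₀/n = 110·150/447 = 36.9128; c·n₁/n = 15·297/447 = 9.9664
RR_MH = (75.8257 + 36.9128) / (42.3165 + 9.9664) = 112.7384 / 52.2830 = 2.15631

2.156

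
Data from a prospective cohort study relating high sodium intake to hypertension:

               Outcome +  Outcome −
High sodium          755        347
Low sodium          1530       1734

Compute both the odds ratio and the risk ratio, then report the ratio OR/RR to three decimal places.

Cells: a = 755, b = 347, c = 1530, d = 1734.
OR = (755·1734)/(347·1530) = 1309170/530910 = 2.46590
Risk in exposed = 755/1102 = 0.68512; risk in unexposed = 1530/3264 = 0.46875; RR = 1.46158
OR/RR = 2.46590 / 1.46158 = 1.68714
The outcome is not rare, so the OR lies further from 1 than the RR.

1.687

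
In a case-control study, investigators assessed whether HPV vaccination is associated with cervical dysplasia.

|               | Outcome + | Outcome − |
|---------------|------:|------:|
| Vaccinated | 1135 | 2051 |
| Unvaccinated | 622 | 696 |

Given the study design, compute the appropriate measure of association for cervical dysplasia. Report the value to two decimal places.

Cells: a = 1135, b = 2051, c = 622, d = 696.
This is a case-control study: participants were sampled on outcome status, so risks in the source population cannot be estimated directly — relative risk is not valid here. The odds ratio is the appropriate measure.
OR = (a·d)/(b·c) = (1135 × 696) / (2051 × 622) = 789960 / 1275722 = 0.61923

0.62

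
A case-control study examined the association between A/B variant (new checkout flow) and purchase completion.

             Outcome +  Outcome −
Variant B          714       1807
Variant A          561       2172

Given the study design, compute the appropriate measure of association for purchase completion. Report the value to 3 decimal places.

1.530

Cells: a = 714, b = 1807, c = 561, d = 2172.
This is a case-control study: participants were sampled on outcome status, so risks in the source population cannot be estimated directly — relative risk is not valid here. The odds ratio is the appropriate measure.
OR = (a·d)/(b·c) = (714 × 2172) / (1807 × 561) = 1550808 / 1013727 = 1.52981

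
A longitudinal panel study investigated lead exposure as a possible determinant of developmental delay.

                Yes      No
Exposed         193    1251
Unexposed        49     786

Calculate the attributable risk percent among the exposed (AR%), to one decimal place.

56.1

Cells: a = 193, b = 1251, c = 49, d = 786.
Risk in exposed = 193/1444 = 0.13366; risk in unexposed = 49/835 = 0.05868.
RR = 0.13366/0.05868 = 2.27762
AR% = (RR − 1)/RR × 100 = (2.27762 − 1)/2.27762 × 100 = 56.0944%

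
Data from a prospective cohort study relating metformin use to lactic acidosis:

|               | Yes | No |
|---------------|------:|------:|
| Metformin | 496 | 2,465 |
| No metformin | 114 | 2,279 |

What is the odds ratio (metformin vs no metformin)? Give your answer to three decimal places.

Cells: a = 496, b = 2465, c = 114, d = 2279.
OR = (a·d)/(b·c) = (496 × 2279) / (2465 × 114) = 1130384 / 281010 = 4.02258
The odds of lactic acidosis are about 4.02 times as high in the metformin group.

4.023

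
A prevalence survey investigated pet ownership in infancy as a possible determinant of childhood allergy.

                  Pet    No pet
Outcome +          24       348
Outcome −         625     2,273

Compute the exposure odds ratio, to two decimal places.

0.25

Reading the table with exposure as columns: a = 24 (Pet, case), b = 625 (Pet, non-case), c = 348 (No pet, case), d = 2273.
OR = (a·d)/(b·c) = (24 × 2273) / (625 × 348) = 54552 / 217500 = 0.25081
Exposure is associated with lower odds of childhood allergy (OR = 0.25 < 1).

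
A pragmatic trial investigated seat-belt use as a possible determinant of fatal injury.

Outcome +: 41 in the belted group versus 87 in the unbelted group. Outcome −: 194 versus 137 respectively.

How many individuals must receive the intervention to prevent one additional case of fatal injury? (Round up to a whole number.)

Risk in treated group = 41/235 = 0.17447; risk in control = 87/224 = 0.38839.
Absolute risk reduction = 0.38839 − 0.17447 = 0.21392
NNT = 1 / ARR = 1 / 0.21392 = 4.675 → round up → 5

5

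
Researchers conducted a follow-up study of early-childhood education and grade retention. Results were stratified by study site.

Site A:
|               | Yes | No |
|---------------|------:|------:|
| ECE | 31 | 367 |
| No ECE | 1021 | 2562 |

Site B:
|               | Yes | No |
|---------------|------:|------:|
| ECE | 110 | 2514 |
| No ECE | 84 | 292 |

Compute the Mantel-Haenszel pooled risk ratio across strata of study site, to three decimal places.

0.237

RR_MH = Σ(aᵢ·n₀ᵢ/nᵢ) / Σ(cᵢ·n₁ᵢ/nᵢ), with n₁ᵢ = aᵢ+bᵢ (exposed), n₀ᵢ = cᵢ+dᵢ (unexposed), nᵢ = n₁ᵢ+n₀ᵢ.
Stratum 1 (Site A): n₁ = 398, n₀ = 3583, n = 3981; a·n₀/n = 31·3583/3981 = 27.9008; c·n₁/n = 1021·398/3981 = 102.0744
Stratum 2 (Site B): n₁ = 2624, n₀ = 376, n = 3000; a·n₀/n = 110·376/3000 = 13.7867; c·n₁/n = 84·2624/3000 = 73.4720
RR_MH = (27.9008 + 13.7867) / (102.0744 + 73.4720) = 41.6874 / 175.5464 = 0.23747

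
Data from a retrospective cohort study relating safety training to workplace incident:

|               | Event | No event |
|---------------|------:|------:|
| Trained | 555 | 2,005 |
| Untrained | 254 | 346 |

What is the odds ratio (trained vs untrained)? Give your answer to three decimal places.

Cells: a = 555, b = 2005, c = 254, d = 346.
OR = (a·d)/(b·c) = (555 × 346) / (2005 × 254) = 192030 / 509270 = 0.37707
Exposure is associated with lower odds of workplace incident (OR = 0.38 < 1).

0.377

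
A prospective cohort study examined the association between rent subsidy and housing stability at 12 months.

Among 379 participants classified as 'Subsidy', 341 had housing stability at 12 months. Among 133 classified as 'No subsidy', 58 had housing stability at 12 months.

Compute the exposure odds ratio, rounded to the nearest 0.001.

11.604

From the description: a = 341, b = 38, c = 58, d = 75.
OR = (a·d)/(b·c) = (341 × 75) / (38 × 58) = 25575 / 2204 = 11.60390
The odds of housing stability at 12 months are about 11.60 times as high in the subsidy group.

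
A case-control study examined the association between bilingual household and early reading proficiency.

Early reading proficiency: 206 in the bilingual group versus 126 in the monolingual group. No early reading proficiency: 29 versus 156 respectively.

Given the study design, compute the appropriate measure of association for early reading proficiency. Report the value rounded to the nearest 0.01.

8.79

From the description: a = 206, b = 29, c = 126, d = 156.
This is a case-control study: participants were sampled on outcome status, so risks in the source population cannot be estimated directly — relative risk is not valid here. The odds ratio is the appropriate measure.
OR = (a·d)/(b·c) = (206 × 156) / (29 × 126) = 32136 / 3654 = 8.79475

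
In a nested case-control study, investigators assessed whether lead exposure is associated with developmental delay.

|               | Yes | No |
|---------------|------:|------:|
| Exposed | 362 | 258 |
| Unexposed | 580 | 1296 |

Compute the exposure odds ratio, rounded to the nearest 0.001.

3.135

Cells: a = 362, b = 258, c = 580, d = 1296.
OR = (a·d)/(b·c) = (362 × 1296) / (258 × 580) = 469152 / 149640 = 3.13520
The odds of developmental delay are about 3.14 times as high in the exposed group.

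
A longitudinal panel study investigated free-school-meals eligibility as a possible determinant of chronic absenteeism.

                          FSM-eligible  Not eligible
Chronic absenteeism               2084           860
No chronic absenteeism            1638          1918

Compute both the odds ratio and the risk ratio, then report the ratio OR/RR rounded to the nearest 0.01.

Reading the table with exposure as columns: a = 2084 (FSM-eligible, case), b = 1638 (FSM-eligible, non-case), c = 860 (Not eligible, case), d = 1918.
OR = (2084·1918)/(1638·860) = 3997112/1408680 = 2.83749
Risk in exposed = 2084/3722 = 0.55991; risk in unexposed = 860/2778 = 0.30958; RR = 1.80865
OR/RR = 2.83749 / 1.80865 = 1.56884
The outcome is not rare, so the OR lies further from 1 than the RR.

1.57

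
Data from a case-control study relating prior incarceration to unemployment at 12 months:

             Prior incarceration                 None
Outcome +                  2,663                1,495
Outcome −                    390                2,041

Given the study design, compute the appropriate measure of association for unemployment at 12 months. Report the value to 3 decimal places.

Reading the table with exposure as columns: a = 2663 (Prior incarceration, case), b = 390 (Prior incarceration, non-case), c = 1495 (None, case), d = 2041.
This is a case-control study: participants were sampled on outcome status, so risks in the source population cannot be estimated directly — relative risk is not valid here. The odds ratio is the appropriate measure.
OR = (a·d)/(b·c) = (2663 × 2041) / (390 × 1495) = 5435183 / 583050 = 9.32198

9.322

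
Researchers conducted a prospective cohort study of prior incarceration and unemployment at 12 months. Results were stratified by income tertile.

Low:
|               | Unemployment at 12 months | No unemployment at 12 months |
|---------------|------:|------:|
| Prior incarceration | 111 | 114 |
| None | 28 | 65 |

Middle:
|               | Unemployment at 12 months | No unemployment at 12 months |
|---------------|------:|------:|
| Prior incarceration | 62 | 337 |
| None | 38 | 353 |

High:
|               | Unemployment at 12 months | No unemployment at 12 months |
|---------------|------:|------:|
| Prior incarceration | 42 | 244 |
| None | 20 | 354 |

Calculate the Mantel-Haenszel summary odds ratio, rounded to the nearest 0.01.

OR_MH = Σ(aᵢdᵢ/nᵢ) / Σ(bᵢcᵢ/nᵢ), where nᵢ is the stratum total.
Stratum 1 (Low): n = 318; a·d/n = 111·65/318 = 22.6887; b·c/n = 114·28/318 = 10.0377
Stratum 2 (Middle): n = 790; a·d/n = 62·353/790 = 27.7038; b·c/n = 337·38/790 = 16.2101
Stratum 3 (High): n = 660; a·d/n = 42·354/660 = 22.5273; b·c/n = 244·20/660 = 7.3939
OR_MH = (22.6887 + 27.7038 + 22.5273) / (10.0377 + 16.2101 + 7.3939) = 72.9197 / 33.6418 = 2.16753

2.17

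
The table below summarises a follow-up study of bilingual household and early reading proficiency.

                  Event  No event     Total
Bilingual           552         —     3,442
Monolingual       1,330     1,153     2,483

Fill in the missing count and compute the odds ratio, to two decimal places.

The missing cell is in the exposed row: 3442 − 552 = 2890.
So a = 552, b = 2890, c = 1330, d = 1153.
OR = (a·d)/(b·c) = (552 × 1153) / (2890 × 1330) = 636456 / 3843700 = 0.16558

0.17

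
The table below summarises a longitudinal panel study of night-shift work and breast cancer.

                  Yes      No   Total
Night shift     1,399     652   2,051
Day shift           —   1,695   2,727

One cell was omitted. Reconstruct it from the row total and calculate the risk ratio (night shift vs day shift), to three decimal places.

1.802

The missing cell is in the unexposed row: 2727 − 1695 = 1032.
So a = 1399, b = 652, c = 1032, d = 1695.
RR = [a/(a+b)] / [c/(c+d)] = (1399/2051) / (1032/2727) = 0.68211/0.37844 = 1.80243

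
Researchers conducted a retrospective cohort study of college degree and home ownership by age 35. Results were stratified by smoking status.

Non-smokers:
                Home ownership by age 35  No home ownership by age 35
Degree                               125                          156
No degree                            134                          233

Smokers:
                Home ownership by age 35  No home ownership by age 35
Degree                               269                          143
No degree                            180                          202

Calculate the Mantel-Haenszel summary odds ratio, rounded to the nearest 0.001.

1.753

OR_MH = Σ(aᵢdᵢ/nᵢ) / Σ(bᵢcᵢ/nᵢ), where nᵢ is the stratum total.
Stratum 1 (Non-smokers): n = 648; a·d/n = 125·233/648 = 44.9460; b·c/n = 156·134/648 = 32.2593
Stratum 2 (Smokers): n = 794; a·d/n = 269·202/794 = 68.4358; b·c/n = 143·180/794 = 32.4181
OR_MH = (44.9460 + 68.4358) / (32.2593 + 32.4181) = 113.3818 / 64.6774 = 1.75304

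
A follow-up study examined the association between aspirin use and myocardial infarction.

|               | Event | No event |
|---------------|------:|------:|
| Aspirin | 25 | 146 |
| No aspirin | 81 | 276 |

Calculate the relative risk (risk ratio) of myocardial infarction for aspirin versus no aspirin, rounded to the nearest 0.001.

0.644

Cells: a = 25, b = 146, c = 81, d = 276.
Risk in exposed = 25/171 = 0.14620; risk in unexposed = 81/357 = 0.22689.
RR = 0.14620 / 0.22689 = 0.64436
The risk is 36% lower among the exposed than among the unexposed.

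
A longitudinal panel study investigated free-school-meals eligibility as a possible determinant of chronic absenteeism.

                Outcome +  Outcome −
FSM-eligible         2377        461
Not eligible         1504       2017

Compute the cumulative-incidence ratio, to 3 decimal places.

1.961

Cells: a = 2377, b = 461, c = 1504, d = 2017.
Risk in exposed = 2377/2838 = 0.83756; risk in unexposed = 1504/3521 = 0.42715.
RR = 0.83756 / 0.42715 = 1.96081
The risk among the exposed is 1.96 times that among the unexposed.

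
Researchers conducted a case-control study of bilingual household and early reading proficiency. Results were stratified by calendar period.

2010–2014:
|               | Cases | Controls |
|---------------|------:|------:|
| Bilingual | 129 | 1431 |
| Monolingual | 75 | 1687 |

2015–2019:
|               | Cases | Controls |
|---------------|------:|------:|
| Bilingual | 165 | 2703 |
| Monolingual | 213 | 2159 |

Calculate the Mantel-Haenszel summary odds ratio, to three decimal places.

OR_MH = Σ(aᵢdᵢ/nᵢ) / Σ(bᵢcᵢ/nᵢ), where nᵢ is the stratum total.
Stratum 1 (2010–2014): n = 3322; a·d/n = 129·1687/3322 = 65.5096; b·c/n = 1431·75/3322 = 32.3073
Stratum 2 (2015–2019): n = 5240; a·d/n = 165·2159/5240 = 67.9838; b·c/n = 2703·213/5240 = 109.8739
OR_MH = (65.5096 + 67.9838) / (32.3073 + 109.8739) = 133.4934 / 142.1812 = 0.93890

0.939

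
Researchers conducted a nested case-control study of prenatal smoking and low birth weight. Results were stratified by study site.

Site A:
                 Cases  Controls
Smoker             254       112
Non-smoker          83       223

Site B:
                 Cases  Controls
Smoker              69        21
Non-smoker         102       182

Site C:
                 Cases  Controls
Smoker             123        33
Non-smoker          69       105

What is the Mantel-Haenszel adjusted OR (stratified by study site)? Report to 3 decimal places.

5.933

OR_MH = Σ(aᵢdᵢ/nᵢ) / Σ(bᵢcᵢ/nᵢ), where nᵢ is the stratum total.
Stratum 1 (Site A): n = 672; a·d/n = 254·223/672 = 84.2887; b·c/n = 112·83/672 = 13.8333
Stratum 2 (Site B): n = 374; a·d/n = 69·182/374 = 33.5775; b·c/n = 21·102/374 = 5.7273
Stratum 3 (Site C): n = 330; a·d/n = 123·105/330 = 39.1364; b·c/n = 33·69/330 = 6.9000
OR_MH = (84.2887 + 33.5775 + 39.1364) / (13.8333 + 5.7273 + 6.9000) = 157.0026 / 26.4606 = 5.93345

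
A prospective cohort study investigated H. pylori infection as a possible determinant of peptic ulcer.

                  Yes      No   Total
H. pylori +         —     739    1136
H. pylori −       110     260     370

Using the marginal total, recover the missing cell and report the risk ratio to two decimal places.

1.18

The missing cell is in the exposed row: 1136 − 739 = 397.
So a = 397, b = 739, c = 110, d = 260.
RR = [a/(a+b)] / [c/(c+d)] = (397/1136) / (110/370) = 0.34947/0.29730 = 1.17550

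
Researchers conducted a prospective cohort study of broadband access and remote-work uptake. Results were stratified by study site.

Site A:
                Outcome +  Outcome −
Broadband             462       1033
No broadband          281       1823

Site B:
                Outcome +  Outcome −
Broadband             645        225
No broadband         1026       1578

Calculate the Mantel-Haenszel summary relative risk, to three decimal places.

RR_MH = Σ(aᵢ·n₀ᵢ/nᵢ) / Σ(cᵢ·n₁ᵢ/nᵢ), with n₁ᵢ = aᵢ+bᵢ (exposed), n₀ᵢ = cᵢ+dᵢ (unexposed), nᵢ = n₁ᵢ+n₀ᵢ.
Stratum 1 (Site A): n₁ = 1495, n₀ = 2104, n = 3599; a·n₀/n = 462·2104/3599 = 270.0884; c·n₁/n = 281·1495/3599 = 116.7255
Stratum 2 (Site B): n₁ = 870, n₀ = 2604, n = 3474; a·n₀/n = 645·2604/3474 = 483.4715; c·n₁/n = 1026·870/3474 = 256.9430
RR_MH = (270.0884 + 483.4715) / (116.7255 + 256.9430) = 753.5599 / 373.6685 = 2.01665

2.017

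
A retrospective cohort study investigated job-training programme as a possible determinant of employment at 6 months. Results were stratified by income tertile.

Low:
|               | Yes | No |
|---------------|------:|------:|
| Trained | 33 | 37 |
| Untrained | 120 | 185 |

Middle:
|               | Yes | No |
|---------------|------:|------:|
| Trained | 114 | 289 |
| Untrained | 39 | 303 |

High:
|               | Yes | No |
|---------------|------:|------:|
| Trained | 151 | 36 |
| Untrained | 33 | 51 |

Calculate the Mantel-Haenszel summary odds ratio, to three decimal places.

OR_MH = Σ(aᵢdᵢ/nᵢ) / Σ(bᵢcᵢ/nᵢ), where nᵢ is the stratum total.
Stratum 1 (Low): n = 375; a·d/n = 33·185/375 = 16.2800; b·c/n = 37·120/375 = 11.8400
Stratum 2 (Middle): n = 745; a·d/n = 114·303/745 = 46.3651; b·c/n = 289·39/745 = 15.1289
Stratum 3 (High): n = 271; a·d/n = 151·51/271 = 28.4170; b·c/n = 36·33/271 = 4.3838
OR_MH = (16.2800 + 46.3651 + 28.4170) / (11.8400 + 15.1289 + 4.3838) = 91.0621 / 31.3526 = 2.90445

2.904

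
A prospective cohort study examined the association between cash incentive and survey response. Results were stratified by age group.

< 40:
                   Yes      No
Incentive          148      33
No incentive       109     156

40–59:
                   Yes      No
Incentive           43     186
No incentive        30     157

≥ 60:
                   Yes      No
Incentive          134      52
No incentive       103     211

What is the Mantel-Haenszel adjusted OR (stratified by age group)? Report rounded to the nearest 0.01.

3.87

OR_MH = Σ(aᵢdᵢ/nᵢ) / Σ(bᵢcᵢ/nᵢ), where nᵢ is the stratum total.
Stratum 1 (< 40): n = 446; a·d/n = 148·156/446 = 51.7668; b·c/n = 33·109/446 = 8.0650
Stratum 2 (40–59): n = 416; a·d/n = 43·157/416 = 16.2284; b·c/n = 186·30/416 = 13.4135
Stratum 3 (≥ 60): n = 500; a·d/n = 134·211/500 = 56.5480; b·c/n = 52·103/500 = 10.7120
OR_MH = (51.7668 + 16.2284 + 56.5480) / (8.0650 + 13.4135 + 10.7120) = 124.5432 / 32.1905 = 3.86894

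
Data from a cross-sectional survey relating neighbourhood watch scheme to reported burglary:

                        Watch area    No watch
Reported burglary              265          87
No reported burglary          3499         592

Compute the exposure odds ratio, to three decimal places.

0.515

Reading the table with exposure as columns: a = 265 (Watch area, case), b = 3499 (Watch area, non-case), c = 87 (No watch, case), d = 592.
OR = (a·d)/(b·c) = (265 × 592) / (3499 × 87) = 156880 / 304413 = 0.51535
Exposure is associated with lower odds of reported burglary (OR = 0.52 < 1).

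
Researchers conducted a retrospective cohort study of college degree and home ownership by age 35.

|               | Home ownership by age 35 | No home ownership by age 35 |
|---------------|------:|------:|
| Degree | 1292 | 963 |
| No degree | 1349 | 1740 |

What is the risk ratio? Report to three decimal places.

Cells: a = 1292, b = 963, c = 1349, d = 1740.
Risk in exposed = 1292/2255 = 0.57295; risk in unexposed = 1349/3089 = 0.43671.
RR = 0.57295 / 0.43671 = 1.31196
The risk among the exposed is 1.31 times that among the unexposed.

1.312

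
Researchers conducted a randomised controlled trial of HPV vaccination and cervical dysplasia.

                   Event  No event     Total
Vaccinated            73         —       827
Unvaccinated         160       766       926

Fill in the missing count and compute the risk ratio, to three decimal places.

The missing cell is in the exposed row: 827 − 73 = 754.
So a = 73, b = 754, c = 160, d = 766.
RR = [a/(a+b)] / [c/(c+d)] = (73/827) / (160/926) = 0.08827/0.17279 = 0.51087

0.511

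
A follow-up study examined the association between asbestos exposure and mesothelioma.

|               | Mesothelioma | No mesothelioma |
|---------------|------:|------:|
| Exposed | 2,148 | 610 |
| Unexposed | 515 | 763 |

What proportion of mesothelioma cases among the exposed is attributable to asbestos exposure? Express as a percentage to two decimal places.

Cells: a = 2148, b = 610, c = 515, d = 763.
Risk in exposed = 2148/2758 = 0.77883; risk in unexposed = 515/1278 = 0.40297.
RR = 0.77883/0.40297 = 1.93270
AR% = (RR − 1)/RR × 100 = (1.93270 − 1)/1.93270 × 100 = 48.2588%

48.26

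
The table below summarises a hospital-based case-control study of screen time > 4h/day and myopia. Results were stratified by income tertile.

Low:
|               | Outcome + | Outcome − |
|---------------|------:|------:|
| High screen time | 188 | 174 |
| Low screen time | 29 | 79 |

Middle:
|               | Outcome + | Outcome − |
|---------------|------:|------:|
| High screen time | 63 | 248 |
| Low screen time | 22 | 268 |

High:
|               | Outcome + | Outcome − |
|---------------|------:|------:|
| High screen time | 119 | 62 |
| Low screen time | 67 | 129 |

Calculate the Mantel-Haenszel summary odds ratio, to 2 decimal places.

3.26

OR_MH = Σ(aᵢdᵢ/nᵢ) / Σ(bᵢcᵢ/nᵢ), where nᵢ is the stratum total.
Stratum 1 (Low): n = 470; a·d/n = 188·79/470 = 31.6000; b·c/n = 174·29/470 = 10.7362
Stratum 2 (Middle): n = 601; a·d/n = 63·268/601 = 28.0932; b·c/n = 248·22/601 = 9.0782
Stratum 3 (High): n = 377; a·d/n = 119·129/377 = 40.7188; b·c/n = 62·67/377 = 11.0186
OR_MH = (31.6000 + 28.0932 + 40.7188) / (10.7362 + 9.0782 + 11.0186) = 100.4120 / 30.8329 = 3.25665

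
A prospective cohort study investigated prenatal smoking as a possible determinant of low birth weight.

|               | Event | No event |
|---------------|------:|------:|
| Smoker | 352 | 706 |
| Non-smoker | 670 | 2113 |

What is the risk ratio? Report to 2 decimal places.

1.38

Cells: a = 352, b = 706, c = 670, d = 2113.
Risk in exposed = 352/1058 = 0.33270; risk in unexposed = 670/2783 = 0.24075.
RR = 0.33270 / 0.24075 = 1.38196
The risk among the exposed is 1.38 times that among the unexposed.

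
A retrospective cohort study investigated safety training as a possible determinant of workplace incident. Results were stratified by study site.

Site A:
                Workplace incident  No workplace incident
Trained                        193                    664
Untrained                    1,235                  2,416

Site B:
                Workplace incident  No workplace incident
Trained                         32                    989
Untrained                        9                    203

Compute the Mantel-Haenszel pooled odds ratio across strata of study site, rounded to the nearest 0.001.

OR_MH = Σ(aᵢdᵢ/nᵢ) / Σ(bᵢcᵢ/nᵢ), where nᵢ is the stratum total.
Stratum 1 (Site A): n = 4508; a·d/n = 193·2416/4508 = 103.4357; b·c/n = 664·1235/4508 = 181.9077
Stratum 2 (Site B): n = 1233; a·d/n = 32·203/1233 = 5.2685; b·c/n = 989·9/1233 = 7.2190
OR_MH = (103.4357 + 5.2685) / (181.9077 + 7.2190) = 108.7041 / 189.1267 = 0.57477

0.575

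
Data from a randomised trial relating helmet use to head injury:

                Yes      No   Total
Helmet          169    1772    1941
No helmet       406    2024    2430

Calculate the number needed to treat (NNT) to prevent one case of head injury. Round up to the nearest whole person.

13

Risk in treated group = 169/1941 = 0.08707; risk in control = 406/2430 = 0.16708.
Absolute risk reduction = 0.16708 − 0.08707 = 0.08001
NNT = 1 / ARR = 1 / 0.08001 = 12.498 → round up → 13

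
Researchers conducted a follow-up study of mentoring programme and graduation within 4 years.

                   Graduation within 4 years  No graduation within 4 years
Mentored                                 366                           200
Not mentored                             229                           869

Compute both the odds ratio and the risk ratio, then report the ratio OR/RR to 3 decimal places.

Cells: a = 366, b = 200, c = 229, d = 869.
OR = (366·869)/(200·229) = 318054/45800 = 6.94441
Risk in exposed = 366/566 = 0.64664; risk in unexposed = 229/1098 = 0.20856; RR = 3.10050
OR/RR = 6.94441 / 3.10050 = 2.23977
The outcome is not rare, so the OR lies further from 1 than the RR.

2.240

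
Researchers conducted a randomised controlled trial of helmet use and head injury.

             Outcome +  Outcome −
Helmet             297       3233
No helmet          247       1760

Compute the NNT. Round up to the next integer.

Risk in treated group = 297/3530 = 0.08414; risk in control = 247/2007 = 0.12307.
Absolute risk reduction = 0.12307 − 0.08414 = 0.03893
NNT = 1 / ARR = 1 / 0.03893 = 25.685 → round up → 26

26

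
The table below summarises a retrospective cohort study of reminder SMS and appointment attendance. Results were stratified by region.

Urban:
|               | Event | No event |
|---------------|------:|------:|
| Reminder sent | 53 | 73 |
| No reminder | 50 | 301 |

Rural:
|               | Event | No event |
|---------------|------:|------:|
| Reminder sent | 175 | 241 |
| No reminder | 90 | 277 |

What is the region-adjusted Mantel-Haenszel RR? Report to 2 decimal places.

RR_MH = Σ(aᵢ·n₀ᵢ/nᵢ) / Σ(cᵢ·n₁ᵢ/nᵢ), with n₁ᵢ = aᵢ+bᵢ (exposed), n₀ᵢ = cᵢ+dᵢ (unexposed), nᵢ = n₁ᵢ+n₀ᵢ.
Stratum 1 (Urban): n₁ = 126, n₀ = 351, n = 477; a·n₀/n = 53·351/477 = 39.0000; c·n₁/n = 50·126/477 = 13.2075
Stratum 2 (Rural): n₁ = 416, n₀ = 367, n = 783; a·n₀/n = 175·367/783 = 82.0243; c·n₁/n = 90·416/783 = 47.8161
RR_MH = (39.0000 + 82.0243) / (13.2075 + 47.8161) = 121.0243 / 61.0236 = 1.98324

1.98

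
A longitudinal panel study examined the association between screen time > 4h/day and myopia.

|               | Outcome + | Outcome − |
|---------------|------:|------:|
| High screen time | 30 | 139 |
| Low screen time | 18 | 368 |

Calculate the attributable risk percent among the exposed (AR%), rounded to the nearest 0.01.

73.73

Cells: a = 30, b = 139, c = 18, d = 368.
Risk in exposed = 30/169 = 0.17751; risk in unexposed = 18/386 = 0.04663.
RR = 0.17751/0.04663 = 3.80671
AR% = (RR − 1)/RR × 100 = (3.80671 − 1)/3.80671 × 100 = 73.7306%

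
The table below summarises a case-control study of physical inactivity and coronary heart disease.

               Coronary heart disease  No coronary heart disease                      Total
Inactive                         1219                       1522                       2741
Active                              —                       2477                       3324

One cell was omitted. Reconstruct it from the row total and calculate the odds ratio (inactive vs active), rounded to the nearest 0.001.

2.342

The missing cell is in the unexposed row: 3324 − 2477 = 847.
So a = 1219, b = 1522, c = 847, d = 2477.
OR = (a·d)/(b·c) = (1219 × 2477) / (1522 × 847) = 3019463 / 1289134 = 2.34224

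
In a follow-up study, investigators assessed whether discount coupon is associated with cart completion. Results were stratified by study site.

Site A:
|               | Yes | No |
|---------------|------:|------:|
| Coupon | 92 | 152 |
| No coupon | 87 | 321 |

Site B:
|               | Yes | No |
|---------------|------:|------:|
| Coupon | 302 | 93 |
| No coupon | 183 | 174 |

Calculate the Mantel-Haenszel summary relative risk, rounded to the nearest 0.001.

RR_MH = Σ(aᵢ·n₀ᵢ/nᵢ) / Σ(cᵢ·n₁ᵢ/nᵢ), with n₁ᵢ = aᵢ+bᵢ (exposed), n₀ᵢ = cᵢ+dᵢ (unexposed), nᵢ = n₁ᵢ+n₀ᵢ.
Stratum 1 (Site A): n₁ = 244, n₀ = 408, n = 652; a·n₀/n = 92·408/652 = 57.5706; c·n₁/n = 87·244/652 = 32.5583
Stratum 2 (Site B): n₁ = 395, n₀ = 357, n = 752; a·n₀/n = 302·357/752 = 143.3697; c·n₁/n = 183·395/752 = 96.1237
RR_MH = (57.5706 + 143.3697) / (32.5583 + 96.1237) = 200.9402 / 128.6820 = 1.56153

1.562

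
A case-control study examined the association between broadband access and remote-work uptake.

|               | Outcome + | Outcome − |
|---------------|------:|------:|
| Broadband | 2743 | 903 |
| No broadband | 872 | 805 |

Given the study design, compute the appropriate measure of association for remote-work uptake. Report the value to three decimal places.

2.804

Cells: a = 2743, b = 903, c = 872, d = 805.
This is a case-control study: participants were sampled on outcome status, so risks in the source population cannot be estimated directly — relative risk is not valid here. The odds ratio is the appropriate measure.
OR = (a·d)/(b·c) = (2743 × 805) / (903 × 872) = 2208115 / 787416 = 2.80425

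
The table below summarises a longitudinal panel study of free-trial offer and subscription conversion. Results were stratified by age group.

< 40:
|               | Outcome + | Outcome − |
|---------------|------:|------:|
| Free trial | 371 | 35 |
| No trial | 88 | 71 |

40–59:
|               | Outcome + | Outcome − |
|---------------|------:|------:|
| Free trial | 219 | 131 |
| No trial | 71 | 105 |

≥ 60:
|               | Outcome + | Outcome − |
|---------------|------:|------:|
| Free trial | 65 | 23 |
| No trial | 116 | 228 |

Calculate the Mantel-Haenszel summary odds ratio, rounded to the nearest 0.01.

OR_MH = Σ(aᵢdᵢ/nᵢ) / Σ(bᵢcᵢ/nᵢ), where nᵢ is the stratum total.
Stratum 1 (< 40): n = 565; a·d/n = 371·71/565 = 46.6212; b·c/n = 35·88/565 = 5.4513
Stratum 2 (40–59): n = 526; a·d/n = 219·105/526 = 43.7167; b·c/n = 131·71/526 = 17.6825
Stratum 3 (≥ 60): n = 432; a·d/n = 65·228/432 = 34.3056; b·c/n = 23·116/432 = 6.1759
OR_MH = (46.6212 + 43.7167 + 34.3056) / (5.4513 + 17.6825 + 6.1759) = 124.6435 / 29.3098 = 4.25263

4.25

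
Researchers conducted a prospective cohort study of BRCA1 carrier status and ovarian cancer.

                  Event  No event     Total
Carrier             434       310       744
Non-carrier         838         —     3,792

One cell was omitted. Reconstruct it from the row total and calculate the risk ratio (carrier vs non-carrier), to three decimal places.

The missing cell is in the unexposed row: 3792 − 838 = 2954.
So a = 434, b = 310, c = 838, d = 2954.
RR = [a/(a+b)] / [c/(c+d)] = (434/744) / (838/3792) = 0.58333/0.22099 = 2.63962

2.640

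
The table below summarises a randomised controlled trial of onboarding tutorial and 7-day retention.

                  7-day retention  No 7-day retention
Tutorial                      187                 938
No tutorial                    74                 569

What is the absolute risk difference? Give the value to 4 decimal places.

Cells: a = 187, b = 938, c = 74, d = 569.
Risk in exposed = 187/1125 = 0.166222; risk in unexposed = 74/643 = 0.115086.
Risk difference = 0.166222 − 0.115086 = 0.051137

0.0511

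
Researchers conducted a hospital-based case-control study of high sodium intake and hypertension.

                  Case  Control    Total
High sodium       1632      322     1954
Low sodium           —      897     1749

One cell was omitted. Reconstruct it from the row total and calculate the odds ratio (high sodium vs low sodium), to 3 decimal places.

5.336

The missing cell is in the unexposed row: 1749 − 897 = 852.
So a = 1632, b = 322, c = 852, d = 897.
OR = (a·d)/(b·c) = (1632 × 897) / (322 × 852) = 1463904 / 274344 = 5.33602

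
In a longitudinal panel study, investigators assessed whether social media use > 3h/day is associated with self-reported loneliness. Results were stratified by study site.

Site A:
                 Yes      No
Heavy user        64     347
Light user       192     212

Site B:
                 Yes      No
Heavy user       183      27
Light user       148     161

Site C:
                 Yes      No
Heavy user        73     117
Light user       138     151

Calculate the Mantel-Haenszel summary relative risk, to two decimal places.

RR_MH = Σ(aᵢ·n₀ᵢ/nᵢ) / Σ(cᵢ·n₁ᵢ/nᵢ), with n₁ᵢ = aᵢ+bᵢ (exposed), n₀ᵢ = cᵢ+dᵢ (unexposed), nᵢ = n₁ᵢ+n₀ᵢ.
Stratum 1 (Site A): n₁ = 411, n₀ = 404, n = 815; a·n₀/n = 64·404/815 = 31.7252; c·n₁/n = 192·411/815 = 96.8245
Stratum 2 (Site B): n₁ = 210, n₀ = 309, n = 519; a·n₀/n = 183·309/519 = 108.9538; c·n₁/n = 148·210/519 = 59.8844
Stratum 3 (Site C): n₁ = 190, n₀ = 289, n = 479; a·n₀/n = 73·289/479 = 44.0438; c·n₁/n = 138·190/479 = 54.7390
RR_MH = (31.7252 + 108.9538 + 44.0438) / (96.8245 + 59.8844 + 54.7390) = 184.7228 / 211.4480 = 0.87361

0.87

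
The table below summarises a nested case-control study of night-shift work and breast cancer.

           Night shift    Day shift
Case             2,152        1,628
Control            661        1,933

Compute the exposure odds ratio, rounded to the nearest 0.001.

Reading the table with exposure as columns: a = 2152 (Night shift, case), b = 661 (Night shift, non-case), c = 1628 (Day shift, case), d = 1933.
OR = (a·d)/(b·c) = (2152 × 1933) / (661 × 1628) = 4159816 / 1076108 = 3.86561
The odds of breast cancer are about 3.87 times as high in the night shift group.

3.866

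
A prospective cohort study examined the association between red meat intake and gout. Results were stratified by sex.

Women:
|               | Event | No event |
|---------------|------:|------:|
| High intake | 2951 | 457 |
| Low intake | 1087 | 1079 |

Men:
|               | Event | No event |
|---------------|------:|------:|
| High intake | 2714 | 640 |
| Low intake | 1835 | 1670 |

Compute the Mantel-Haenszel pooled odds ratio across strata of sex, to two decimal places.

4.73

OR_MH = Σ(aᵢdᵢ/nᵢ) / Σ(bᵢcᵢ/nᵢ), where nᵢ is the stratum total.
Stratum 1 (Women): n = 5574; a·d/n = 2951·1079/5574 = 571.2467; b·c/n = 457·1087/5574 = 89.1207
Stratum 2 (Men): n = 6859; a·d/n = 2714·1670/6859 = 660.7931; b·c/n = 640·1835/6859 = 171.2203
OR_MH = (571.2467 + 660.7931) / (89.1207 + 171.2203) = 1232.0398 / 260.3410 = 4.73241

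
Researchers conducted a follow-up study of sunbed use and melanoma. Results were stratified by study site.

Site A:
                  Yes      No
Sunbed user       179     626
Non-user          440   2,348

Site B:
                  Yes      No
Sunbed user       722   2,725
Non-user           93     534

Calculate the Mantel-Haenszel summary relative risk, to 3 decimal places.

1.410

RR_MH = Σ(aᵢ·n₀ᵢ/nᵢ) / Σ(cᵢ·n₁ᵢ/nᵢ), with n₁ᵢ = aᵢ+bᵢ (exposed), n₀ᵢ = cᵢ+dᵢ (unexposed), nᵢ = n₁ᵢ+n₀ᵢ.
Stratum 1 (Site A): n₁ = 805, n₀ = 2788, n = 3593; a·n₀/n = 179·2788/3593 = 138.8956; c·n₁/n = 440·805/3593 = 98.5806
Stratum 2 (Site B): n₁ = 3447, n₀ = 627, n = 4074; a·n₀/n = 722·627/4074 = 111.1178; c·n₁/n = 93·3447/4074 = 78.6870
RR_MH = (138.8956 + 111.1178) / (98.5806 + 78.6870) = 250.0135 / 177.2676 = 1.41037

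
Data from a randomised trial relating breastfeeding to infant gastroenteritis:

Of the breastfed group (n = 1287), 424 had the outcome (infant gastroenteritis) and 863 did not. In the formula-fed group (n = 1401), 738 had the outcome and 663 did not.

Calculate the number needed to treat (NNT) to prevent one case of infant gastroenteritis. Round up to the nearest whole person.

6

Risk in treated group = 424/1287 = 0.32945; risk in control = 738/1401 = 0.52677.
Absolute risk reduction = 0.52677 − 0.32945 = 0.19732
NNT = 1 / ARR = 1 / 0.19732 = 5.068 → round up → 6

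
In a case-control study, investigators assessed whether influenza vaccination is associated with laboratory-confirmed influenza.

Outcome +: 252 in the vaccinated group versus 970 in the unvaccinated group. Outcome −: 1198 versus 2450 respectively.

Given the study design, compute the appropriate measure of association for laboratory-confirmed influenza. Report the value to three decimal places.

From the description: a = 252, b = 1198, c = 970, d = 2450.
This is a case-control study: participants were sampled on outcome status, so risks in the source population cannot be estimated directly — relative risk is not valid here. The odds ratio is the appropriate measure.
OR = (a·d)/(b·c) = (252 × 2450) / (1198 × 970) = 617400 / 1162060 = 0.53130

0.531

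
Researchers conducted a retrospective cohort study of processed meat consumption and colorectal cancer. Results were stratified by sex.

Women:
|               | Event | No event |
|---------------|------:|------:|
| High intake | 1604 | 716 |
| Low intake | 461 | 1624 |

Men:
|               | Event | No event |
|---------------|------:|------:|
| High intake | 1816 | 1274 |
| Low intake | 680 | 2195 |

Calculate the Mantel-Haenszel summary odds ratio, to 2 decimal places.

OR_MH = Σ(aᵢdᵢ/nᵢ) / Σ(bᵢcᵢ/nᵢ), where nᵢ is the stratum total.
Stratum 1 (Women): n = 4405; a·d/n = 1604·1624/4405 = 591.3498; b·c/n = 716·461/4405 = 74.9321
Stratum 2 (Men): n = 5965; a·d/n = 1816·2195/5965 = 668.2515; b·c/n = 1274·680/5965 = 145.2339
OR_MH = (591.3498 + 668.2515) / (74.9321 + 145.2339) = 1259.6013 / 220.1660 = 5.72114

5.72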